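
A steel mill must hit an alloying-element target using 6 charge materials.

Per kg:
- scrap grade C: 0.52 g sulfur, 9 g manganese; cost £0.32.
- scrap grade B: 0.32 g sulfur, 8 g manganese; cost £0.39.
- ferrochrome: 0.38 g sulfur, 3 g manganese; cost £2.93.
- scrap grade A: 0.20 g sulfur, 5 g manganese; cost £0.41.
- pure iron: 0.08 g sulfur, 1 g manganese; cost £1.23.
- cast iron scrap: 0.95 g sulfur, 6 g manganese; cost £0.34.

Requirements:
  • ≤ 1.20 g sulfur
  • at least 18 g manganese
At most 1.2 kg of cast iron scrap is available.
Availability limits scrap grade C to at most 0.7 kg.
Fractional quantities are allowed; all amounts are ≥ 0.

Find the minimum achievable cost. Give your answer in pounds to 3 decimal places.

Let x1 = kg of scrap grade C, x2 = kg of scrap grade B, x3 = kg of ferrochrome, x4 = kg of scrap grade A, x5 = kg of pure iron, x6 = kg of cast iron scrap.
Minimize 0.32x1 + 0.39x2 + 2.93x3 + 0.41x4 + 1.23x5 + 0.34x6 s.t.:
  0.52x1 + 0.32x2 + 0.38x3 + 0.2x4 + 0.08x5 + 0.95x6 ≤ 1.2   (sulfur)
  9x1 + 8x2 + 3x3 + 5x4 + 1x5 + 6x6 ≥ 18   (manganese)
  x6 ≤ 1.2
  x1 ≤ 0.7
  x1, x2, x3, x4, x5, x6 ≥ 0.
The cheapest feasible vertex uses only scrap grade C, scrap grade B; ferrochrome, scrap grade A, pure iron, cast iron scrap are not used. The manganese and the scrap grade C cap requirements are met with equality.
Solving gives x1 = 0.7, x2 = 1.462.
Total cost: 0.32·0.7 + 0.39·1.462 = 0.79418.

£0.794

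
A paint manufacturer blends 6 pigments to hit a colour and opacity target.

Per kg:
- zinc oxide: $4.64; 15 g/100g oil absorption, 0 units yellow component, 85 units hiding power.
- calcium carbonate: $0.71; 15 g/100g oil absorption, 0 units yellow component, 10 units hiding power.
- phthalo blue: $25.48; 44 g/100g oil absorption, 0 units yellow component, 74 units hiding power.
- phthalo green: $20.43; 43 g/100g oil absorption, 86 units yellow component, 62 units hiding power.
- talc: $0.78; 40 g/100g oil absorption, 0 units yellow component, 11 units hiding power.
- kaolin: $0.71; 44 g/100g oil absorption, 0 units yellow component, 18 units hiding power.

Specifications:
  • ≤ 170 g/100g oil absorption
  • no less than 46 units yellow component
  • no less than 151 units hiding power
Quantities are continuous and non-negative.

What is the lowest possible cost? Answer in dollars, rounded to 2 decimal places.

Treat it as an LP. Let x1 = kg of zinc oxide, x2 = kg of calcium carbonate, x3 = kg of phthalo blue, x4 = kg of phthalo green, x5 = kg of talc, x6 = kg of kaolin.
Minimise 4.64x1 + 0.71x2 + 25.48x3 + 20.43x4 + 0.78x5 + 0.71x6 s.t.:
  15x1 + 15x2 + 44x3 + 43x4 + 40x5 + 44x6 ≤ 170   (oil absorption)
  86x4 ≥ 46   (yellow component)
  85x1 + 10x2 + 74x3 + 62x4 + 11x5 + 18x6 ≥ 151   (hiding power)
  x1, x2, x3, x4, x5, x6 ≥ 0.
The cheapest feasible vertex uses only zinc oxide, phthalo green, kaolin; calcium carbonate, phthalo blue, talc are not used. There the oil absorption, yellow component, hiding power constraints are tight.
Solving gives x1 = 0.7317, x4 = 0.5349, x6 = 3.091.
Objective = 4.64·0.7317 + 20.43·0.5349 + 0.71·3.091 = 16.5177.

$16.52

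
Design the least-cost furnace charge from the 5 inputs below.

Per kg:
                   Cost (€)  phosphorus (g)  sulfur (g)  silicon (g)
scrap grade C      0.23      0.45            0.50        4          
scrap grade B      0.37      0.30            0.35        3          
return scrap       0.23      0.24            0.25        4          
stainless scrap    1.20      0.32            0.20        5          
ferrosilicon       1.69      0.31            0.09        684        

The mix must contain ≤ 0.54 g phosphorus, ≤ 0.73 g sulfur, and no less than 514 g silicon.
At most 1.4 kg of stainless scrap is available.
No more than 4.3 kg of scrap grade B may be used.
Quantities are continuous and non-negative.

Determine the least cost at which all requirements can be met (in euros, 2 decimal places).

Let x1 = kg of scrap grade C, x2 = kg of scrap grade B, x3 = kg of return scrap, x4 = kg of stainless scrap, x5 = kg of ferrosilicon.
Minimise 0.23x1 + 0.37x2 + 0.23x3 + 1.2x4 + 1.69x5 s.t.:
  0.45x1 + 0.3x2 + 0.24x3 + 0.32x4 + 0.31x5 ≤ 0.54   (phosphorus)
  0.5x1 + 0.35x2 + 0.25x3 + 0.2x4 + 0.09x5 ≤ 0.73   (sulfur)
  4x1 + 3x2 + 4x3 + 5x4 + 684x5 ≥ 514   (silicon)
  x4 ≤ 1.4
  x2 ≤ 4.3
  x1, x2, x3, x4, x5 ≥ 0.
At the optimum only ferrosilicon is positive (scrap grade C, scrap grade B, return scrap, stainless scrap = 0). There the silicon constraint is tight.
That vertex is x5 = 0.7515.
Hence cost = 1.69·0.7515 = €1.2700.

€1.27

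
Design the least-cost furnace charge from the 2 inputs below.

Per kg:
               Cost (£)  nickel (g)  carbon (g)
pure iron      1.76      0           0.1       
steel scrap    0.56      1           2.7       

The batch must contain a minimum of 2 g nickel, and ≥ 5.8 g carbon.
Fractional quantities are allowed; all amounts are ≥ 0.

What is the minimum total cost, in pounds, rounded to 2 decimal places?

£1.20

Let x1 = kg of pure iron, x2 = kg of steel scrap.
min 1.76x1 + 0.56x2 with:
  1x2 ≥ 2   (nickel)
  0.1x1 + 2.7x2 ≥ 5.8   (carbon)
  x1, x2 ≥ 0.
The minimum-cost mix takes nothing from pure iron — only steel scrap. There the carbon constraint is tight.
So steel scrap = 2.148 kg.
Cost = 0.56·2.148 = 1.2029.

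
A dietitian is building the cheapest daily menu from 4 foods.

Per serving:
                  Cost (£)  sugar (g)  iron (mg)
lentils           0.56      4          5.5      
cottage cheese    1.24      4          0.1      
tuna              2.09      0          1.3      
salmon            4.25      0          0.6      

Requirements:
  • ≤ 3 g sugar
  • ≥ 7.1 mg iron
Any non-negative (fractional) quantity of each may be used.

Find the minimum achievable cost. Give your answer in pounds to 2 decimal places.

£5.20

Let x1 = servings of lentils, x2 = servings of cottage cheese, x3 = servings of tuna, x4 = servings of salmon.
Minimise 0.56x1 + 1.24x2 + 2.09x3 + 4.25x4 s.t.:
  4x1 + 4x2 ≤ 3   (sugar)
  5.5x1 + 0.1x2 + 1.3x3 + 0.6x4 ≥ 7.1   (iron)
  x1, x2, x3, x4 ≥ 0.
The optimal basis is {lentils, tuna}; cottage cheese, salmon drop out. Binding constraints: sugar and iron.
So lentils = 0.75 servings, tuna = 2.288 servings.
Cost = 0.56·0.75 + 2.09·2.288 = 5.2019.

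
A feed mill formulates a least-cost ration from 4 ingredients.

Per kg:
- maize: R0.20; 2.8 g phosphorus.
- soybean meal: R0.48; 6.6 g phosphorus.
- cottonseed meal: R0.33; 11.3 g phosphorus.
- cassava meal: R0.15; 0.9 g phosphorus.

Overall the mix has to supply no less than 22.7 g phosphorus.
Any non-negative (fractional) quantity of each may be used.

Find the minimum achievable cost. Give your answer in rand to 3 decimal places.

Let x1 = kg of maize, x2 = kg of soybean meal, x3 = kg of cottonseed meal, x4 = kg of cassava meal.
min 0.2x1 + 0.48x2 + 0.33x3 + 0.15x4 with:
  2.8x1 + 6.6x2 + 11.3x3 + 0.9x4 ≥ 22.7   (phosphorus)
  x1, x2, x3, x4 ≥ 0.
At the optimum only cottonseed meal is positive (maize, soybean meal, cassava meal = 0). Binding constraint: phosphorus.
Optimal quantities: cottonseed meal = 2.009 kg.
Objective = 0.33·2.009 = 0.66297.

R0.663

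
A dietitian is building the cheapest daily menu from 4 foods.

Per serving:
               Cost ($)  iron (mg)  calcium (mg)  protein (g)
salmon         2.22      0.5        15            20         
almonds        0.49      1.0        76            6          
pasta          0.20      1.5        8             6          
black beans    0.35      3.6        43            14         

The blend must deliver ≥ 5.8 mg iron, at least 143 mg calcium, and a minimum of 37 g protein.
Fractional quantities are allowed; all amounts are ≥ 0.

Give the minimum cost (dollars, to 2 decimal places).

Set it up as a linear program. Let x1 = servings of salmon, x2 = servings of almonds, x3 = servings of pasta, x4 = servings of black beans.
min 2.22x1 + 0.49x2 + 0.2x3 + 0.35x4 subject to:
  0.5x1 + 1x2 + 1.5x3 + 3.6x4 ≥ 5.8   (iron)
  15x1 + 76x2 + 8x3 + 43x4 ≥ 143   (calcium)
  20x1 + 6x2 + 6x3 + 14x4 ≥ 37   (protein)
  x1, x2, x3, x4 ≥ 0.
The minimum-cost mix takes nothing from salmon, pasta — only almonds, black beans. Binding constraints: calcium and protein.
Optimal quantities: almonds = 0.5099 servings, black beans = 2.424 servings.
Total cost: 0.49·0.5099 + 0.35·2.424 = 1.0983.

$1.10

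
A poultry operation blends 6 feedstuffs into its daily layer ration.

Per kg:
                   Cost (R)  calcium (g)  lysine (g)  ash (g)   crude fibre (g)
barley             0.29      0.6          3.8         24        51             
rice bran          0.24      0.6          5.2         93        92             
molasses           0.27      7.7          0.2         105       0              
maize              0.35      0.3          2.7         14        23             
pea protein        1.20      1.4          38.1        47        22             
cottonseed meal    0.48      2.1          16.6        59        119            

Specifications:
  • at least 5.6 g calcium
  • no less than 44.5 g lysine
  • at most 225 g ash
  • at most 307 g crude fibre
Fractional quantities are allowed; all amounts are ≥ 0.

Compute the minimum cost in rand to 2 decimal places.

R1.30

This is a linear program. Let x1 = kg of barley, x2 = kg of rice bran, x3 = kg of molasses, x4 = kg of maize, x5 = kg of pea protein, x6 = kg of cottonseed meal.
Minimise 0.29x1 + 0.24x2 + 0.27x3 + 0.35x4 + 1.2x5 + 0.48x6 with:
  0.6x1 + 0.6x2 + 7.7x3 + 0.3x4 + 1.4x5 + 2.1x6 ≥ 5.6   (calcium)
  3.8x1 + 5.2x2 + 0.2x3 + 2.7x4 + 38.1x5 + 16.6x6 ≥ 44.5   (lysine)
  24x1 + 93x2 + 105x3 + 14x4 + 47x5 + 59x6 ≤ 225   (ash)
  51x1 + 92x2 + 23x4 + 22x5 + 119x6 ≤ 307   (crude fibre)
  x1, x2, x3, x4, x5, x6 ≥ 0.
At the optimum only molasses, pea protein, cottonseed meal are positive (barley, rice bran, maize = 0). Binding constraints: calcium, lysine, crude fibre.
Solving gives x3 = 0.01741, x5 = 0.04771, x6 = 2.571.
Total cost: 0.27·0.01741 + 1.2·0.04771 + 0.48·2.571 = 1.2960.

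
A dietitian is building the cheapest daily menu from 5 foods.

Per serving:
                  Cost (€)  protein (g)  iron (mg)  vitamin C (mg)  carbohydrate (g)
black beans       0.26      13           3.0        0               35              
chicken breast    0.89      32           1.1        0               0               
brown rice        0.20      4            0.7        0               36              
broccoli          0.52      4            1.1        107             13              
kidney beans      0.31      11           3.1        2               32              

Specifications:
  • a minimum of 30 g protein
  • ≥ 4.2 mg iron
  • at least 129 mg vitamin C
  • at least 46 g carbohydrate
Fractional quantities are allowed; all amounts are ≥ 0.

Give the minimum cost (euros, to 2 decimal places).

€1.13

Set it up as a linear program. Let x1 = servings of black beans, x2 = servings of chicken breast, x3 = servings of brown rice, x4 = servings of broccoli, x5 = servings of kidney beans.
Minimise 0.26x1 + 0.89x2 + 0.2x3 + 0.52x4 + 0.31x5 s.t.:
  13x1 + 32x2 + 4x3 + 4x4 + 11x5 ≥ 30   (protein)
  3x1 + 1.1x2 + 0.7x3 + 1.1x4 + 3.1x5 ≥ 4.2   (iron)
  107x4 + 2x5 ≥ 129   (vitamin C)
  35x1 + 36x3 + 13x4 + 32x5 ≥ 46   (carbohydrate)
  x1, x2, x3, x4, x5 ≥ 0.
The optimal basis is {black beans, broccoli}; chicken breast, brown rice, kidney beans drop out. The protein and vitamin C requirements are met with equality.
That vertex is x1 = 1.937, x4 = 1.206.
Hence cost = 0.26·1.937 + 0.52·1.206 = €1.1307.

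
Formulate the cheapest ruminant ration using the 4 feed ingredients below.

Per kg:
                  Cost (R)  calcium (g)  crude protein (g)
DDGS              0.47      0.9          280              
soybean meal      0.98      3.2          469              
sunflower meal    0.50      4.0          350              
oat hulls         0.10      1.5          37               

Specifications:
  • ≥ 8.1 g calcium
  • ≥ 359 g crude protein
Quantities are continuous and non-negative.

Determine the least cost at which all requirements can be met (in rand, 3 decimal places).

Let x1 = kg of DDGS, x2 = kg of soybean meal, x3 = kg of sunflower meal, x4 = kg of oat hulls.
min 0.47x1 + 0.98x2 + 0.5x3 + 0.1x4 s.t.:
  0.9x1 + 3.2x2 + 4x3 + 1.5x4 ≥ 8.1   (calcium)
  280x1 + 469x2 + 350x3 + 37x4 ≥ 359   (crude protein)
  x1, x2, x3, x4 ≥ 0.
The optimal basis is {sunflower meal, oat hulls}; DDGS, soybean meal drop out. The calcium and crude protein requirements are met with equality.
Solving gives x3 = 0.6334, x4 = 3.711.
Total cost: 0.5·0.6334 + 0.1·3.711 = 0.68780.

R0.688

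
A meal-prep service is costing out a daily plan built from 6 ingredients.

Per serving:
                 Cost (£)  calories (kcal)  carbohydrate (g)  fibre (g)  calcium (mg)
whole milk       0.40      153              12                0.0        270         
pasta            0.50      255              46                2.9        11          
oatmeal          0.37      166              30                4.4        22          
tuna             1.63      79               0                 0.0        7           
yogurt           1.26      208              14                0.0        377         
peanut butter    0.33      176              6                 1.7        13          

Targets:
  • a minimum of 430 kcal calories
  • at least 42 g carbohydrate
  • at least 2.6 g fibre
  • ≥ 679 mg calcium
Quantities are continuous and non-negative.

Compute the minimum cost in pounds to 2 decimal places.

£1.21

This is a linear program. Let x1 = servings of whole milk, x2 = servings of pasta, x3 = servings of oatmeal, x4 = servings of tuna, x5 = servings of yogurt, x6 = servings of peanut butter.
Minimise 0.4x1 + 0.5x2 + 0.37x3 + 1.63x4 + 1.26x5 + 0.33x6 s.t.:
  153x1 + 255x2 + 166x3 + 79x4 + 208x5 + 176x6 ≥ 430   (calories)
  12x1 + 46x2 + 30x3 + 14x5 + 6x6 ≥ 42   (carbohydrate)
  2.9x2 + 4.4x3 + 1.7x6 ≥ 2.6   (fibre)
  270x1 + 11x2 + 22x3 + 7x4 + 377x5 + 13x6 ≥ 679   (calcium)
  x1, x2, x3, x4, x5, x6 ≥ 0.
The optimal basis is {whole milk, oatmeal}; pasta, tuna, yogurt, peanut butter drop out. The fibre and calcium requirements are met with equality.
That vertex is x1 = 2.467, x3 = 0.5909.
Hence cost = 0.4·2.467 + 0.37·0.5909 = £1.2054.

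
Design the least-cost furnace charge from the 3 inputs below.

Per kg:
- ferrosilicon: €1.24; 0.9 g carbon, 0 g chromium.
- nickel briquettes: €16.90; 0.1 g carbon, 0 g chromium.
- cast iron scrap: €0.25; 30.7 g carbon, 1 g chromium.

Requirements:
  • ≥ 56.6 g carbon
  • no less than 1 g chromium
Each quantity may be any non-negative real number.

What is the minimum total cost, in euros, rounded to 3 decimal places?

€0.461

Treat it as an LP. Let x1 = kg of ferrosilicon, x2 = kg of nickel briquettes, x3 = kg of cast iron scrap.
Minimise 1.24x1 + 16.9x2 + 0.25x3 s.t.:
  0.9x1 + 0.1x2 + 30.7x3 ≥ 56.6   (carbon)
  1x3 ≥ 1   (chromium)
  x1, x2, x3 ≥ 0.
The optimal basis is {cast iron scrap}; ferrosilicon, nickel briquettes drop out. The carbon requirement is met with equality.
Solving gives x3 = 1.844.
Objective = 0.25·1.844 = 0.46100.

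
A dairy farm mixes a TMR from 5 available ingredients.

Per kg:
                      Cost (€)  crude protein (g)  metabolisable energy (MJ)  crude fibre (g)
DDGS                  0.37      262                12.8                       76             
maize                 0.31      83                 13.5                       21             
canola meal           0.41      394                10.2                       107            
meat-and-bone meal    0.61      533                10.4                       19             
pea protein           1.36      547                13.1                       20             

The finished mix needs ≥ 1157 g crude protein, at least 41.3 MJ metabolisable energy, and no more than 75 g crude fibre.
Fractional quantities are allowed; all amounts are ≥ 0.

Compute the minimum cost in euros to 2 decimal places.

Let x1 = kg of DDGS, x2 = kg of maize, x3 = kg of canola meal, x4 = kg of meat-and-bone meal, x5 = kg of pea protein.
Minimize 0.37x1 + 0.31x2 + 0.41x3 + 0.61x4 + 1.36x5 with:
  262x1 + 83x2 + 394x3 + 533x4 + 547x5 ≥ 1157   (crude protein)
  12.8x1 + 13.5x2 + 10.2x3 + 10.4x4 + 13.1x5 ≥ 41.3   (metabolisable energy)
  76x1 + 21x2 + 107x3 + 19x4 + 20x5 ≤ 75   (crude fibre)
  x1, x2, x3, x4, x5 ≥ 0.
The optimal basis is {DDGS, maize, meat-and-bone meal}; canola meal, pea protein drop out. There the crude protein, metabolisable energy, crude fibre constraints are tight.
That vertex is x1 = 0.09679, x2 = 1.513, x4 = 1.887.
Objective = 0.37·0.09679 + 0.31·1.513 + 0.61·1.887 = 1.6559.

€1.66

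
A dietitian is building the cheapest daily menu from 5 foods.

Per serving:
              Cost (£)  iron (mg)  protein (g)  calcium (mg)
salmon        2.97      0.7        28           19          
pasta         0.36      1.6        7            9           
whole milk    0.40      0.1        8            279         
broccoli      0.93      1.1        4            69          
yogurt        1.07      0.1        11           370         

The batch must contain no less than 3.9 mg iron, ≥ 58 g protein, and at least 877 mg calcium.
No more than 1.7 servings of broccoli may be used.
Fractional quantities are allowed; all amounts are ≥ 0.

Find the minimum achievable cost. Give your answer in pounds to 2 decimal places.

£2.92

This is a linear program. Let x1 = servings of salmon, x2 = servings of pasta, x3 = servings of whole milk, x4 = servings of broccoli, x5 = servings of yogurt.
Minimize 2.97x1 + 0.36x2 + 0.4x3 + 0.93x4 + 1.07x5 s.t.:
  0.7x1 + 1.6x2 + 0.1x3 + 1.1x4 + 0.1x5 ≥ 3.9   (iron)
  28x1 + 7x2 + 8x3 + 4x4 + 11x5 ≥ 58   (protein)
  19x1 + 9x2 + 279x3 + 69x4 + 370x5 ≥ 877   (calcium)
  x4 ≤ 1.7
  x1, x2, x3, x4, x5 ≥ 0.
At the optimum only pasta, whole milk are positive (salmon, broccoli, yogurt = 0). There the iron and protein constraints are tight.
Solving gives x2 = 2.099, x3 = 5.413.
Cost = 0.36·2.099 + 0.4·5.413 = 2.9208.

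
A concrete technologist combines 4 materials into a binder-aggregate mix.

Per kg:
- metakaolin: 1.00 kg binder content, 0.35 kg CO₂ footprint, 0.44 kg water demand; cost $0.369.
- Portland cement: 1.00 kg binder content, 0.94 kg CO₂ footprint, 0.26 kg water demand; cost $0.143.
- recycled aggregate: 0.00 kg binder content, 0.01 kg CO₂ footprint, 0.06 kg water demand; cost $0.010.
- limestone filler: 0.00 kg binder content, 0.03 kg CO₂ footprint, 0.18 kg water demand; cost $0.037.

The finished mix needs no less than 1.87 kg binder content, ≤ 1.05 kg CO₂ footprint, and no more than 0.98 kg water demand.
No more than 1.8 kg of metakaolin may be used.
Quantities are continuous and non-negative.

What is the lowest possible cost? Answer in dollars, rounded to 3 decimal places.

Treat it as an LP. Let x1 = kg of metakaolin, x2 = kg of Portland cement, x3 = kg of recycled aggregate, x4 = kg of limestone filler.
Minimize 0.369x1 + 0.143x2 + 0.01x3 + 0.037x4 with:
  1x1 + 1x2 ≥ 1.87   (binder content)
  0.35x1 + 0.94x2 + 0.01x3 + 0.03x4 ≤ 1.05   (CO₂ footprint)
  0.44x1 + 0.26x2 + 0.06x3 + 0.18x4 ≤ 0.98   (water demand)
  x1 ≤ 1.8
  x1, x2, x3, x4 ≥ 0.
The minimum-cost mix takes nothing from recycled aggregate, limestone filler — only metakaolin, Portland cement. The binder content and CO₂ footprint requirements are met with equality.
Optimal quantities: metakaolin = 1.2 kg, Portland cement = 0.6703 kg.
Objective = 0.369·1.2 + 0.143·0.6703 = 0.53865.

$0.539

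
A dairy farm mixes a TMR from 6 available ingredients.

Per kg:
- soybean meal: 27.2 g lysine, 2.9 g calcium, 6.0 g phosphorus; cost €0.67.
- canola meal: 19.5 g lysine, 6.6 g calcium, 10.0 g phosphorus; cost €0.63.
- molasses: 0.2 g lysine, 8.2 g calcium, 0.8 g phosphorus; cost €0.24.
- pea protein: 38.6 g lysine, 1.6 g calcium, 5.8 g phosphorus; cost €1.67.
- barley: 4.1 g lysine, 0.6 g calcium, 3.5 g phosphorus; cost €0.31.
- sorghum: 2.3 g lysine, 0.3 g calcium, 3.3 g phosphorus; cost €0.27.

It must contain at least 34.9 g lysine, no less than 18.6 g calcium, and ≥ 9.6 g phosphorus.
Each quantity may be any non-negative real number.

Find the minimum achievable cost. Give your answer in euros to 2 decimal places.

Let x1 = kg of soybean meal, x2 = kg of canola meal, x3 = kg of molasses, x4 = kg of pea protein, x5 = kg of barley, x6 = kg of sorghum.
Minimize 0.67x1 + 0.63x2 + 0.24x3 + 1.67x4 + 0.31x5 + 0.27x6 subject to:
  27.2x1 + 19.5x2 + 0.2x3 + 38.6x4 + 4.1x5 + 2.3x6 ≥ 34.9   (lysine)
  2.9x1 + 6.6x2 + 8.2x3 + 1.6x4 + 0.6x5 + 0.3x6 ≥ 18.6   (calcium)
  6x1 + 10x2 + 0.8x3 + 5.8x4 + 3.5x5 + 3.3x6 ≥ 9.6   (phosphorus)
  x1, x2, x3, x4, x5, x6 ≥ 0.
At the optimum only soybean meal, canola meal, molasses are positive (pea protein, barley, sorghum = 0). There the lysine, calcium, phosphorus constraints are tight.
Solving gives x1 = 1.199, x2 = 0.09967, x3 = 1.764.
Cost = 0.67·1.199 + 0.63·0.09967 + 0.24·1.764 = 1.2895.

€1.29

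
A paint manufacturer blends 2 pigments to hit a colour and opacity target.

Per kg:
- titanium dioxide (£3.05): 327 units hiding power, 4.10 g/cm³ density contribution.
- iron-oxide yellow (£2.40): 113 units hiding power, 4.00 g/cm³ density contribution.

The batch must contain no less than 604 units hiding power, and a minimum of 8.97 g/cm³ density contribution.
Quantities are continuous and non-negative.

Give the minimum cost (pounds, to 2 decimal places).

£6.36

Treat it as an LP. Let x1 = kg of titanium dioxide, x2 = kg of iron-oxide yellow.
Minimize 3.05x1 + 2.4x2 s.t.:
  327x1 + 113x2 ≥ 604   (hiding power)
  4.1x1 + 4x2 ≥ 8.97   (density contribution)
  x1, x2 ≥ 0.
Both inputs are positive at the optimum. The hiding power and density contribution requirements are met with equality.
That vertex is x1 = 1.66, x2 = 0.5408.
Total cost: 3.05·1.66 + 2.4·0.5408 = 6.3609.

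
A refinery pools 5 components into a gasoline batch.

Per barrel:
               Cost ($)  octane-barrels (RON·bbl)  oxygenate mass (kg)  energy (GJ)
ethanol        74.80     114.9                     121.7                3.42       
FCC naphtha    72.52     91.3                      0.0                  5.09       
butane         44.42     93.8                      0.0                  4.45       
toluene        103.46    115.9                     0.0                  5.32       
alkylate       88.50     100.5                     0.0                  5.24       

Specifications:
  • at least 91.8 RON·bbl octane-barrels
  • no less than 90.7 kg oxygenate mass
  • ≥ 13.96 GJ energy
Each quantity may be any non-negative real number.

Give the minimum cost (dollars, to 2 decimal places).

Treat it as an LP. Let x1 = barrels of ethanol, x2 = barrels of FCC naphtha, x3 = barrels of butane, x4 = barrels of toluene, x5 = barrels of alkylate.
min 74.8x1 + 72.52x2 + 44.42x3 + 103.46x4 + 88.5x5 s.t.:
  114.9x1 + 91.3x2 + 93.8x3 + 115.9x4 + 100.5x5 ≥ 91.8   (octane-barrels)
  121.7x1 ≥ 90.7   (oxygenate mass)
  3.42x1 + 5.09x2 + 4.45x3 + 5.32x4 + 5.24x5 ≥ 13.96   (energy)
  x1, x2, x3, x4, x5 ≥ 0.
The minimum-cost mix takes nothing from FCC naphtha, toluene, alkylate — only ethanol, butane. There the oxygenate mass and energy constraints are tight.
That vertex is x1 = 0.74528, x3 = 2.5643.
Total cost: 74.8·0.74528 + 44.42·2.5643 = 169.6532.

$169.65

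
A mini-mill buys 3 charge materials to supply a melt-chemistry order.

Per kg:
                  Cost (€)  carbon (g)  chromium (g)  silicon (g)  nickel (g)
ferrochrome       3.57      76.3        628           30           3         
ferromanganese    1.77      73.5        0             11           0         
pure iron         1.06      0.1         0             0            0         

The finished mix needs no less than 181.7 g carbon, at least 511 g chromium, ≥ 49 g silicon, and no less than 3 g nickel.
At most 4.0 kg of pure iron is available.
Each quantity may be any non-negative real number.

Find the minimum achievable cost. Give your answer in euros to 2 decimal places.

This is a linear program. Let x1 = kg of ferrochrome, x2 = kg of ferromanganese, x3 = kg of pure iron.
min 3.57x1 + 1.77x2 + 1.06x3 with:
  76.3x1 + 73.5x2 + 0.1x3 ≥ 181.7   (carbon)
  628x1 ≥ 511   (chromium)
  30x1 + 11x2 ≥ 49   (silicon)
  3x1 ≥ 3   (nickel)
  x3 ≤ 4
  x1, x2, x3 ≥ 0.
The minimum-cost mix takes nothing from pure iron — only ferrochrome, ferromanganese. There the carbon and silicon constraints are tight.
So ferrochrome = 1.174 kg, ferromanganese = 1.254 kg.
Hence cost = 3.57·1.174 + 1.77·1.254 = €6.4108.

€6.41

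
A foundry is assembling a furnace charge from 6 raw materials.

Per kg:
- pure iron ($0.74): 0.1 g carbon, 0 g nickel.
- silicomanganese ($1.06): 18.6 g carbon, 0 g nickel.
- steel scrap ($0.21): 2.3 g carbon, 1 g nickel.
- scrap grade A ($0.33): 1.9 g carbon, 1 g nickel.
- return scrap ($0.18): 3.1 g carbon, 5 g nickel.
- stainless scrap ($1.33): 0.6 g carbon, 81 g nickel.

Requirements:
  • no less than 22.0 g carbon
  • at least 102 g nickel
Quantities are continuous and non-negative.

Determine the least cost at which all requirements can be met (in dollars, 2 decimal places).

Let x1 = kg of pure iron, x2 = kg of silicomanganese, x3 = kg of steel scrap, x4 = kg of scrap grade A, x5 = kg of return scrap, x6 = kg of stainless scrap.
Minimize 0.74x1 + 1.06x2 + 0.21x3 + 0.33x4 + 0.18x5 + 1.33x6 s.t.:
  0.1x1 + 18.6x2 + 2.3x3 + 1.9x4 + 3.1x5 + 0.6x6 ≥ 22   (carbon)
  1x3 + 1x4 + 5x5 + 81x6 ≥ 102   (nickel)
  x1, x2, x3, x4, x5, x6 ≥ 0.
The minimum-cost mix takes nothing from pure iron, silicomanganese, steel scrap, scrap grade A — only return scrap, stainless scrap. There the carbon and nickel constraints are tight.
Solving gives x5 = 6.936, x6 = 0.8311.
Hence cost = 0.18·6.936 + 1.33·0.8311 = $2.3538.

$2.35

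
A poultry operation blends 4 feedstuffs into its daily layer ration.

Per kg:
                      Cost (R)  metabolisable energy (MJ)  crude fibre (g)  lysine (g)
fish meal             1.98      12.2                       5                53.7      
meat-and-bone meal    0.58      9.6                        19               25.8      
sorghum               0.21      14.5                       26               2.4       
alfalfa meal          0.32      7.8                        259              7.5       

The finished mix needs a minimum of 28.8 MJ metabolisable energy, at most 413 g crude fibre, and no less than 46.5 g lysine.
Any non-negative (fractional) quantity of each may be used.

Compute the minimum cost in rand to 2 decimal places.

R1.18

This is a linear program. Let x1 = kg of fish meal, x2 = kg of meat-and-bone meal, x3 = kg of sorghum, x4 = kg of alfalfa meal.
min 1.98x1 + 0.58x2 + 0.21x3 + 0.32x4 with:
  12.2x1 + 9.6x2 + 14.5x3 + 7.8x4 ≥ 28.8   (metabolisable energy)
  5x1 + 19x2 + 26x3 + 259x4 ≤ 413   (crude fibre)
  53.7x1 + 25.8x2 + 2.4x3 + 7.5x4 ≥ 46.5   (lysine)
  x1, x2, x3, x4 ≥ 0.
At the optimum only meat-and-bone meal, sorghum are positive (fish meal, alfalfa meal = 0). Binding constraints: metabolisable energy and lysine.
That vertex is x2 = 1.724, x3 = 0.845.
Objective = 0.58·1.724 + 0.21·0.845 = 1.1774.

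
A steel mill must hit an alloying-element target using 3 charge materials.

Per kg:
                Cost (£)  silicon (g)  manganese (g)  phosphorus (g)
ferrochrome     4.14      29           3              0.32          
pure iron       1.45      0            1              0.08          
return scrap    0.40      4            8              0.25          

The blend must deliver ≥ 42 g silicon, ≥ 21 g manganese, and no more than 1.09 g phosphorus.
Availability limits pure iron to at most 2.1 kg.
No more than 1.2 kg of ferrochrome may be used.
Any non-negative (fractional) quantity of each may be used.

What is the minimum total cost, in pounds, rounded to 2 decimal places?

£5.48

Treat it as an LP. Let x1 = kg of ferrochrome, x2 = kg of pure iron, x3 = kg of return scrap.
Minimise 4.14x1 + 1.45x2 + 0.4x3 subject to:
  29x1 + 4x3 ≥ 42   (silicon)
  3x1 + 1x2 + 8x3 ≥ 21   (manganese)
  0.32x1 + 0.08x2 + 0.25x3 ≤ 1.09   (phosphorus)
  x2 ≤ 2.1
  x1 ≤ 1.2
  x1, x2, x3 ≥ 0.
The optimal basis is {ferrochrome, return scrap}; pure iron drops out. The silicon and phosphorus requirements are met with equality.
Optimal quantities: ferrochrome = 1.0285 kg, return scrap = 3.0436 kg.
Cost = 4.14·1.0285 + 0.4·3.0436 = 5.4754.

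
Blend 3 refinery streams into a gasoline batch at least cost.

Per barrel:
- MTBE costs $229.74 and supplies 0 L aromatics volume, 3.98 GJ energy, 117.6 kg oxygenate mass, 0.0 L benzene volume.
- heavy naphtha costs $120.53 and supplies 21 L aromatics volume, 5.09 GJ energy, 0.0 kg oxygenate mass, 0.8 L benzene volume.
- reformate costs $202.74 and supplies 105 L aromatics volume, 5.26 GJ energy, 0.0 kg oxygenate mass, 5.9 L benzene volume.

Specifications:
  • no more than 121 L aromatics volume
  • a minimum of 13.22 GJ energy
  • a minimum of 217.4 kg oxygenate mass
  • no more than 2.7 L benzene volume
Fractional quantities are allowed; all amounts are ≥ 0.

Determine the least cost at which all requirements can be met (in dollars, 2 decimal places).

Let x1 = barrels of MTBE, x2 = barrels of heavy naphtha, x3 = barrels of reformate.
Minimize 229.74x1 + 120.53x2 + 202.74x3 with:
  21x2 + 105x3 ≤ 121   (aromatics volume)
  3.98x1 + 5.09x2 + 5.26x3 ≥ 13.22   (energy)
  117.6x1 ≥ 217.4   (oxygenate mass)
  0.8x2 + 5.9x3 ≤ 2.7   (benzene volume)
  x1, x2, x3 ≥ 0.
At the optimum only MTBE, heavy naphtha are positive (reformate = 0). There the energy and oxygenate mass constraints are tight.
So MTBE = 1.84864 barrels, heavy naphtha = 1.15175 barrels.
Objective = 229.74·1.84864 + 120.53·1.15175 = 563.5270.

$563.53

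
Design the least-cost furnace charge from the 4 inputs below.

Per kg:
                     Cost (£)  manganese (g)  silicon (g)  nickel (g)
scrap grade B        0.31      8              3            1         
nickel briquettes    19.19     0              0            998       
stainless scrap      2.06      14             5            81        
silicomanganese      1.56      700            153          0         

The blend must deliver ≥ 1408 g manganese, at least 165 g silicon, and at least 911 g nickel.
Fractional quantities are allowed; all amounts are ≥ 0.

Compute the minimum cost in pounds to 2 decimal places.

This is a linear program. Let x1 = kg of scrap grade B, x2 = kg of nickel briquettes, x3 = kg of stainless scrap, x4 = kg of silicomanganese.
Minimise 0.31x1 + 19.19x2 + 2.06x3 + 1.56x4 subject to:
  8x1 + 14x3 + 700x4 ≥ 1408   (manganese)
  3x1 + 5x3 + 153x4 ≥ 165   (silicon)
  1x1 + 998x2 + 81x3 ≥ 911   (nickel)
  x1, x2, x3, x4 ≥ 0.
The cheapest feasible vertex uses only nickel briquettes, silicomanganese; scrap grade B, stainless scrap are not used. Binding constraints: manganese and nickel.
Solving gives x2 = 0.9128, x4 = 2.011.
Objective = 19.19·0.9128 + 1.56·2.011 = 20.6538.

£20.65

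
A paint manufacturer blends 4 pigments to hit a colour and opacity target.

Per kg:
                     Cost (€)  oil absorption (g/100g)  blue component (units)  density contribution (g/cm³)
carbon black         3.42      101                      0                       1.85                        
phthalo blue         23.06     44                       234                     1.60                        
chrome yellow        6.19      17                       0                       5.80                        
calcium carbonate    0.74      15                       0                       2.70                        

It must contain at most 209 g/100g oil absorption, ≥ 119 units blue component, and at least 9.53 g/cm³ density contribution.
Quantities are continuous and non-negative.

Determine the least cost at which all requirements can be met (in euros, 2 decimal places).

Let x1 = kg of carbon black, x2 = kg of phthalo blue, x3 = kg of chrome yellow, x4 = kg of calcium carbonate.
Minimize 3.42x1 + 23.06x2 + 6.19x3 + 0.74x4 s.t.:
  101x1 + 44x2 + 17x3 + 15x4 ≤ 209   (oil absorption)
  234x2 ≥ 119   (blue component)
  1.85x1 + 1.6x2 + 5.8x3 + 2.7x4 ≥ 9.53   (density contribution)
  x1, x2, x3, x4 ≥ 0.
The minimum-cost mix takes nothing from carbon black, chrome yellow — only phthalo blue, calcium carbonate. Binding constraints: blue component and density contribution.
Optimal quantities: phthalo blue = 0.50855 kg, calcium carbonate = 3.2283 kg.
Objective = 23.06·0.50855 + 0.74·3.2283 = 14.1161.

€14.12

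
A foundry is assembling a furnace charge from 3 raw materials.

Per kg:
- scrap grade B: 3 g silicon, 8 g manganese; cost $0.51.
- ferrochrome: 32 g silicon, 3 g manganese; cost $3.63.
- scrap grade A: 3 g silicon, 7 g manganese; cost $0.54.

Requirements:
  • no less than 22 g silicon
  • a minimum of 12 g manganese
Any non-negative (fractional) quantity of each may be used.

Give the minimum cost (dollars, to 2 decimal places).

Let x1 = kg of scrap grade B, x2 = kg of ferrochrome, x3 = kg of scrap grade A.
Minimise 0.51x1 + 3.63x2 + 0.54x3 s.t.:
  3x1 + 32x2 + 3x3 ≥ 22   (silicon)
  8x1 + 3x2 + 7x3 ≥ 12   (manganese)
  x1, x2, x3 ≥ 0.
The cheapest feasible vertex uses only scrap grade B, ferrochrome; scrap grade A is not used. Binding constraints: silicon and manganese.
Optimal quantities: scrap grade B = 1.287 kg, ferrochrome = 0.5668 kg.
Total cost: 0.51·1.287 + 3.63·0.5668 = 2.7139.

$2.71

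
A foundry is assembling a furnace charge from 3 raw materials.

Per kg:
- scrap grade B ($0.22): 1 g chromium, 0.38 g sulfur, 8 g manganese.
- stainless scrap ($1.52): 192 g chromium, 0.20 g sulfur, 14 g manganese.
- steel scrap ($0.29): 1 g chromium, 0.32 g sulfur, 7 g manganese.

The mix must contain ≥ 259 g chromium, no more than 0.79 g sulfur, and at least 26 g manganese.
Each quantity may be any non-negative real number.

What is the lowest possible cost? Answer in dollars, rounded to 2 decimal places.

Let x1 = kg of scrap grade B, x2 = kg of stainless scrap, x3 = kg of steel scrap.
Minimise 0.22x1 + 1.52x2 + 0.29x3 s.t.:
  1x1 + 192x2 + 1x3 ≥ 259   (chromium)
  0.38x1 + 0.2x2 + 0.32x3 ≤ 0.79   (sulfur)
  8x1 + 14x2 + 7x3 ≥ 26   (manganese)
  x1, x2, x3 ≥ 0.
The cheapest feasible vertex uses only scrap grade B, stainless scrap; steel scrap is not used. Binding constraints: chromium and manganese.
Optimal quantities: scrap grade B = 0.8975 kg, stainless scrap = 1.344 kg.
Total cost: 0.22·0.8975 + 1.52·1.344 = 2.2403.

$2.24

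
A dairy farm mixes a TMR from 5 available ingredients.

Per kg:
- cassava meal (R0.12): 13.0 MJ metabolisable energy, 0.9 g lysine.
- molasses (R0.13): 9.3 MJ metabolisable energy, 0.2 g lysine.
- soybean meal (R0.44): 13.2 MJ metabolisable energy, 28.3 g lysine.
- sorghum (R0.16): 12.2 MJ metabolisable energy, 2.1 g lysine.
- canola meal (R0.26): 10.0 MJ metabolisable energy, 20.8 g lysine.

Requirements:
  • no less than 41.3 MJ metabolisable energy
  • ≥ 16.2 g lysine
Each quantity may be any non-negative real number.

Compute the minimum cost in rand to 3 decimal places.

R0.492

Treat it as an LP. Let x1 = kg of cassava meal, x2 = kg of molasses, x3 = kg of soybean meal, x4 = kg of sorghum, x5 = kg of canola meal.
Minimise 0.12x1 + 0.13x2 + 0.44x3 + 0.16x4 + 0.26x5 subject to:
  13x1 + 9.3x2 + 13.2x3 + 12.2x4 + 10x5 ≥ 41.3   (metabolisable energy)
  0.9x1 + 0.2x2 + 28.3x3 + 2.1x4 + 20.8x5 ≥ 16.2   (lysine)
  x1, x2, x3, x4, x5 ≥ 0.
At the optimum only cassava meal, canola meal are positive (molasses, soybean meal, sorghum = 0). The metabolisable energy and lysine requirements are met with equality.
Optimal quantities: cassava meal = 2.6666 kg, canola meal = 0.66347 kg.
Total cost: 0.12·2.6666 + 0.26·0.66347 = 0.49249.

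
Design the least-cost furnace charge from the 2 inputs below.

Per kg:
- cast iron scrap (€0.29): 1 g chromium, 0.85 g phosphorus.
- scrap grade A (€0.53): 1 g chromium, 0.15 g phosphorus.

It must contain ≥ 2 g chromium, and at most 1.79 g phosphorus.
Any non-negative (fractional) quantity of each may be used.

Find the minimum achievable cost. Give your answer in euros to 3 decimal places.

€0.580

Let x1 = kg of cast iron scrap, x2 = kg of scrap grade A.
Minimize 0.29x1 + 0.53x2 with:
  1x1 + 1x2 ≥ 2   (chromium)
  0.85x1 + 0.15x2 ≤ 1.79   (phosphorus)
  x1, x2 ≥ 0.
At the optimum only cast iron scrap is positive (scrap grade A = 0). Binding constraint: chromium.
Optimal quantities: cast iron scrap = 2 kg.
Objective = 0.29·2 = 0.58000.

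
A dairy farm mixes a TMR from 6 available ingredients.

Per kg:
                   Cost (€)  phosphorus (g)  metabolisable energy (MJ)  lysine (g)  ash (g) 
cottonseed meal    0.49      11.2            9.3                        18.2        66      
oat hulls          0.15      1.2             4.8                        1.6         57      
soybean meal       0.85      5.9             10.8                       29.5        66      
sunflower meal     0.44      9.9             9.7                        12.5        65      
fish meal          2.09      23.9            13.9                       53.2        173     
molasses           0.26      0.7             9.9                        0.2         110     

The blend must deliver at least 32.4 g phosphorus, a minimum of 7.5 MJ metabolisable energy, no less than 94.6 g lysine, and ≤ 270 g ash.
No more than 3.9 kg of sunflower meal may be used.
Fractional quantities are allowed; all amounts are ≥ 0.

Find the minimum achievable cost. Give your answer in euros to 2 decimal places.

€2.65

Treat it as an LP. Let x1 = kg of cottonseed meal, x2 = kg of oat hulls, x3 = kg of soybean meal, x4 = kg of sunflower meal, x5 = kg of fish meal, x6 = kg of molasses.
Minimise 0.49x1 + 0.15x2 + 0.85x3 + 0.44x4 + 2.09x5 + 0.26x6 s.t.:
  11.2x1 + 1.2x2 + 5.9x3 + 9.9x4 + 23.9x5 + 0.7x6 ≥ 32.4   (phosphorus)
  9.3x1 + 4.8x2 + 10.8x3 + 9.7x4 + 13.9x5 + 9.9x6 ≥ 7.5   (metabolisable energy)
  18.2x1 + 1.6x2 + 29.5x3 + 12.5x4 + 53.2x5 + 0.2x6 ≥ 94.6   (lysine)
  66x1 + 57x2 + 66x3 + 65x4 + 173x5 + 110x6 ≤ 270   (ash)
  x4 ≤ 3.9
  x1, x2, x3, x4, x5, x6 ≥ 0.
The cheapest feasible vertex uses only cottonseed meal, soybean meal; oat hulls, sunflower meal, fish meal, molasses are not used. There the lysine and ash constraints are tight.
That vertex is x1 = 2.308, x3 = 1.783.
Cost = 0.49·2.308 + 0.85·1.783 = 2.6465.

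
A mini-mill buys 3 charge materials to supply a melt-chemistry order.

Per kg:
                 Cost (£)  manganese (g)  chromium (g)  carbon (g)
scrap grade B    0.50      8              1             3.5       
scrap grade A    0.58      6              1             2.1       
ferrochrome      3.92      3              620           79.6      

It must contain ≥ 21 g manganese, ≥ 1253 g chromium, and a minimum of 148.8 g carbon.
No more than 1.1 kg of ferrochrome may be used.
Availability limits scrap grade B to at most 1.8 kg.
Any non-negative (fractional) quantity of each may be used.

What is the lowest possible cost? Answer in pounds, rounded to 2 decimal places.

Treat it as an LP. Let x1 = kg of scrap grade B, x2 = kg of scrap grade A, x3 = kg of ferrochrome.
min 0.5x1 + 0.58x2 + 3.92x3 subject to:
  8x1 + 6x2 + 3x3 ≥ 21   (manganese)
  1x1 + 1x2 + 620x3 ≥ 1253   (chromium)
  3.5x1 + 2.1x2 + 79.6x3 ≥ 148.8   (carbon)
  x3 ≤ 1.1
  x1 ≤ 1.8
  x1, x2, x3 ≥ 0.
The optimal mix uses every input. Binding constraints: chromium, the ferrochrome cap, the scrap grade B cap.
Solving gives x1 = 1.8, x2 = 569.2, x3 = 1.1.
Cost = 0.5·1.8 + 0.58·569.2 + 3.92·1.1 = 335.3480.

£335.35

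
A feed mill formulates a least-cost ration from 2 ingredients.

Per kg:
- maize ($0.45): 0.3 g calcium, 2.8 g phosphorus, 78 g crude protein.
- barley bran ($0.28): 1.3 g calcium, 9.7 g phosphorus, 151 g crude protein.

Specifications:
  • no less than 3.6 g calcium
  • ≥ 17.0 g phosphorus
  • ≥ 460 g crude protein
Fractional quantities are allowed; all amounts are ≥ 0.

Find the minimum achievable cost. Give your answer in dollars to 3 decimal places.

This is a linear program. Let x1 = kg of maize, x2 = kg of barley bran.
Minimize 0.45x1 + 0.28x2 with:
  0.3x1 + 1.3x2 ≥ 3.6   (calcium)
  2.8x1 + 9.7x2 ≥ 17   (phosphorus)
  78x1 + 151x2 ≥ 460   (crude protein)
  x1, x2 ≥ 0.
The optimal basis is {barley bran}; maize drops out. The crude protein requirement is met with equality.
Optimal quantities: barley bran = 3.046 kg.
Objective = 0.28·3.046 = 0.85288.

$0.853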